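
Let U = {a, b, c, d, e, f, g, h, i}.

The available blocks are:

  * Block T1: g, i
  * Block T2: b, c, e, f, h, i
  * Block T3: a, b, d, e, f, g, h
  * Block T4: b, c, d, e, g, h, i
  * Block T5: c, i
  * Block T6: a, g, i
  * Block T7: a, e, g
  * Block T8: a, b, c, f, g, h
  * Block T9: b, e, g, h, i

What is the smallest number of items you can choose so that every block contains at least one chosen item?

2

The 2 items {g, i} hit every block.
The blocks T5, T7 are pairwise disjoint, so any hitting set needs a separate item for each — at least 2. Hence 2 is optimal.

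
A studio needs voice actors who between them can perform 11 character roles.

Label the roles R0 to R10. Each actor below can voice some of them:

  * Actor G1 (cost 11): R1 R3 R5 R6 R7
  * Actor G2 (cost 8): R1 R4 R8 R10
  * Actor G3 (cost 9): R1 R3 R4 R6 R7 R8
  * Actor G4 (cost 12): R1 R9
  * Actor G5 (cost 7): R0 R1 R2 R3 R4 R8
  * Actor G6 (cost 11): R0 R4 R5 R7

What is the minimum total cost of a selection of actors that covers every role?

38

G1, G2, G4, G5 together cover every role (G1 ∪ G2 ∪ G4 ∪ G5 = {R0, R1, R2, R3, R4, R5, R6, R7, R8, R9, R10}); total cost 11 + 8 + 12 + 7 = 38.
No covering selection has total cost below 38.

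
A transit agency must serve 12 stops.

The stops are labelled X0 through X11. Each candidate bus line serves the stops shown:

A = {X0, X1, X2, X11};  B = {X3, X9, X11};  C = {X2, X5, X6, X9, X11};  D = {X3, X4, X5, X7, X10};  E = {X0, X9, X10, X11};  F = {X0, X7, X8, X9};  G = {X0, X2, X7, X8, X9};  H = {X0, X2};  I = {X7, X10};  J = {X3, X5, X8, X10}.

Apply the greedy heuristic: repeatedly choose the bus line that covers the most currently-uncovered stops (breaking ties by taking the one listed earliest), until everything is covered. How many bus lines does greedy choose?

Greedy: pick C (covers 5 new) → pick D (covers 4 new) → pick A (covers 2 new) → pick F (covers 1 new). Total picks: 4.

4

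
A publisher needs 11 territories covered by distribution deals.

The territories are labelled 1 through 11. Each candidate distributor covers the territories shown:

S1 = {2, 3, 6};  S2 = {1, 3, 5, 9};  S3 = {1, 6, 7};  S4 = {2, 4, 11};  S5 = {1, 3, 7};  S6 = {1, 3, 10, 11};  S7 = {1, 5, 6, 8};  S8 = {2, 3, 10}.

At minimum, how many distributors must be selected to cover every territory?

5

S2 and S4 and S5 and S6 and S7 together: S2 ∪ S4 ∪ S5 ∪ S6 ∪ S7 = {1, 2, 3, 4, 5, 6, 7, 8, 9, 10, 11} — every territory is covered.
No 4 of the 8 distributors cover everything (all 70 combinations miss at least one territory), so 5 is optimal.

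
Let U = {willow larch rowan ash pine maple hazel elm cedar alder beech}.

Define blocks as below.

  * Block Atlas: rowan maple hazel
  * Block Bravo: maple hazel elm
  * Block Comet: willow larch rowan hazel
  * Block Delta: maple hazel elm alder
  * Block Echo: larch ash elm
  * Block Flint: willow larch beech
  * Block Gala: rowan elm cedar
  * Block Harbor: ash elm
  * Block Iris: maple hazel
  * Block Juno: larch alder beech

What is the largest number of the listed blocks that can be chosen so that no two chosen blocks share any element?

3

Gala, Iris, Juno are pairwise disjoint (Gala={rowan,elm,cedar}; Iris={maple,hazel}; Juno={larch,alder,beech}).
Every remaining block overlaps one of these, and no 4 of the listed blocks are pairwise disjoint, so 3 is the maximum.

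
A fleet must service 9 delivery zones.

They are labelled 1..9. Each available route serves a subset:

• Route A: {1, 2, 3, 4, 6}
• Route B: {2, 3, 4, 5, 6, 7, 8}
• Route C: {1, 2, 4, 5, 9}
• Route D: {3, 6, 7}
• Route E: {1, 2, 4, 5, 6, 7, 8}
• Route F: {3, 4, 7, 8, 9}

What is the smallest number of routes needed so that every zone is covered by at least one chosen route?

2

E and F together: E ∪ F = {1, 2, 3, 4, 5, 6, 7, 8, 9} — every zone is covered.
No single route has all 9 zones (the largest, B, has 7), so 2 is optimal.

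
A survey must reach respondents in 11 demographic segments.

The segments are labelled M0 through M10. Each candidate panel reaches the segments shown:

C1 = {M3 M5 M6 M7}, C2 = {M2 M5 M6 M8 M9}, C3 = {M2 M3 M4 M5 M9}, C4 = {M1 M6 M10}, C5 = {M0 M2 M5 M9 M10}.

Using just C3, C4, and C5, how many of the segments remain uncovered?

2

Union of C3, C4, C5 = {M0, M1, M2, M3, M4, M5, M6, M9, M10}.
Not covered: M7, M8 — 2 segments.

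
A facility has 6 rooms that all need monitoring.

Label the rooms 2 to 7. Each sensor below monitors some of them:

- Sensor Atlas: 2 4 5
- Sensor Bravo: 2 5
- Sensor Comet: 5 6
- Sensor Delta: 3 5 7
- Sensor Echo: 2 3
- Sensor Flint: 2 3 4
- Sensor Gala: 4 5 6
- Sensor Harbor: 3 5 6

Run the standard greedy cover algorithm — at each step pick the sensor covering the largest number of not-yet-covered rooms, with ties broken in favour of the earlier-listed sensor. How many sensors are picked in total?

3

Greedy: pick Atlas (covers 3 new) → pick Delta (covers 2 new) → pick Comet (covers 1 new). Total picks: 3.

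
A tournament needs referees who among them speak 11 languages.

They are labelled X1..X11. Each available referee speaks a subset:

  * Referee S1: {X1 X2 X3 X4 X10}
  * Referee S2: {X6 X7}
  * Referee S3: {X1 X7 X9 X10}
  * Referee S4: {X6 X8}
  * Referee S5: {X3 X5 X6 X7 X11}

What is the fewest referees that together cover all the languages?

Take {S1, S3, S4, S5}. Their union is {X1, X2, X3, X4, X5, X6, X7, X8, X9, X10, X11}, which is all 11 languages.
No 3 of the 5 referees cover everything (all 10 combinations miss at least one language), so 4 is optimal.

4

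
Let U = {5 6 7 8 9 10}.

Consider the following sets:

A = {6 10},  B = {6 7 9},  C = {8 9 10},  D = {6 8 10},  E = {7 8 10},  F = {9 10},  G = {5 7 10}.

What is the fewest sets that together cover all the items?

A, C, and G cover everything between them: the union {5, 6, 7, 8, 9, 10} is all of U.
Only G contains 5, so G is forced; the remaining 3 items need at least 2 more sets (each remaining set adds at most 2) — so at least 3 sets are needed, and 3 is optimal.

3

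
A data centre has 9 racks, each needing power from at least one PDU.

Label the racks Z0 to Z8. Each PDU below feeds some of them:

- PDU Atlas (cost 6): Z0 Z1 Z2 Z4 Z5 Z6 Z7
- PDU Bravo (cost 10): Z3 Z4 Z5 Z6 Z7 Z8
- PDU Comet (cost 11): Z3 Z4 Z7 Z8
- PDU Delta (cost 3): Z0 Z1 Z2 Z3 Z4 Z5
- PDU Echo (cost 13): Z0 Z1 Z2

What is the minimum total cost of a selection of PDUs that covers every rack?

13

Bravo, Delta together cover every rack (Bravo ∪ Delta = {Z0, Z1, Z2, Z3, Z4, Z5, Z6, Z7, Z8}); total cost 10 + 3 = 13.
The greedy pick Delta, Atlas, Bravo costs 19; no covering selection beats 13.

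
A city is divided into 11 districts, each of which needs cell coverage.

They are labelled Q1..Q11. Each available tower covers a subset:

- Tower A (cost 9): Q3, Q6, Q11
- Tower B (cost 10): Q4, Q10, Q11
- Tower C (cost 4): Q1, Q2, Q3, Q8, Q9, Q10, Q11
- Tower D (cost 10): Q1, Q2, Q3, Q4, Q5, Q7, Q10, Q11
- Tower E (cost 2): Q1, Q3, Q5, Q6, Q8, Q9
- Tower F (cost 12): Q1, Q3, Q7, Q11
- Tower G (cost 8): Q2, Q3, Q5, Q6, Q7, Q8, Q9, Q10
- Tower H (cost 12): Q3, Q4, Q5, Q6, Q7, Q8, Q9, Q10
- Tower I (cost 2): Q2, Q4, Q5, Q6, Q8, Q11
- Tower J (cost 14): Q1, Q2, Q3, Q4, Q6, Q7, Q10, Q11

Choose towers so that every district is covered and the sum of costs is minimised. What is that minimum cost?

E, G, I together cover every district (E ∪ G ∪ I = {Q1, Q2, Q3, Q4, Q5, Q6, Q7, Q8, Q9, Q10, Q11}); total cost 2 + 8 + 2 = 12.
The greedy pick E, I, C, G costs 16; no covering selection beats 12.

12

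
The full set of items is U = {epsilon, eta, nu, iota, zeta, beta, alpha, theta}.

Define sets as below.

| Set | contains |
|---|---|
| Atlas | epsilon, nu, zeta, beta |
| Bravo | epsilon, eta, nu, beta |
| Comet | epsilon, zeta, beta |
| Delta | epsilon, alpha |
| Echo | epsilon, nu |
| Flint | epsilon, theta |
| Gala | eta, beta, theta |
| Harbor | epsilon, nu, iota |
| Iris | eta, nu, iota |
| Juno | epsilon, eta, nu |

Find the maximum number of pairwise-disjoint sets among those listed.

2

Delta, Gala are pairwise disjoint (Delta={epsilon,alpha}; Gala={eta,beta,theta}).
Every remaining set overlaps one of these, and no 3 of the listed sets are pairwise disjoint, so 2 is the maximum.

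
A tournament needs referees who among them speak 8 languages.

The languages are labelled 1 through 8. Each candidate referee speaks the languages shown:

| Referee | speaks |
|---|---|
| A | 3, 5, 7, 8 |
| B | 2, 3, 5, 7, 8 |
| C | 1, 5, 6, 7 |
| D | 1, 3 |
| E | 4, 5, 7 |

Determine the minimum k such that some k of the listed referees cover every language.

3

Take {B, C, E}. Their union is {1, 2, 3, 4, 5, 6, 7, 8}, which is all 8 languages.
Only B contains 2, so B is forced; the remaining 3 languages need at least 2 more referees (each remaining referee adds at most 2) — so at least 3 referees are needed, and 3 is optimal.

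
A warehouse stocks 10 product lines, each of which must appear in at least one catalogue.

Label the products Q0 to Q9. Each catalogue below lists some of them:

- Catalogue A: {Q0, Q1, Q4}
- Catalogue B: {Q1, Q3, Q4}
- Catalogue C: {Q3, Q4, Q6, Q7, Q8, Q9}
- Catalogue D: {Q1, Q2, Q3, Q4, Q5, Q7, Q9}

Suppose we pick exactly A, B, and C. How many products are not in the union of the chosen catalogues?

Union of A, B, C = {Q0, Q1, Q3, Q4, Q6, Q7, Q8, Q9}.
Not covered: Q2, Q5 — 2 products.

2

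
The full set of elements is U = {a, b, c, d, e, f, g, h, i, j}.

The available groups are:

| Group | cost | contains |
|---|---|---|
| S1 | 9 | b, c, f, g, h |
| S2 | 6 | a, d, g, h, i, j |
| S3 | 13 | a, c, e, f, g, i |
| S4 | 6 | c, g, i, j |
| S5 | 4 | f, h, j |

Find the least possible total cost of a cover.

28

S1, S2, S3 together cover every element (S1 ∪ S2 ∪ S3 = {a, b, c, d, e, f, g, h, i, j}); total cost 9 + 6 + 13 = 28.
No covering selection has total cost below 28.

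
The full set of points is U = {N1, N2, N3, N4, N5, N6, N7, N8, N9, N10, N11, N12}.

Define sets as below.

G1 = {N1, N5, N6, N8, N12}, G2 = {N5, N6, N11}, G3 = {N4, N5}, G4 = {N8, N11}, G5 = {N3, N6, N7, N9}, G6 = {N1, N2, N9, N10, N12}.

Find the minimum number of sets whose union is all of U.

G3 and G4 and G5 and G6 together: G3 ∪ G4 ∪ G5 ∪ G6 = {N1, N2, N3, N4, N5, N6, N7, N8, N9, N10, N11, N12} — every point is covered.
Only G6 contains N2, so G6 is forced; the remaining 7 points need at least 3 more sets (each remaining set adds at most 3) — so at least 4 sets are needed, and 4 is optimal.

4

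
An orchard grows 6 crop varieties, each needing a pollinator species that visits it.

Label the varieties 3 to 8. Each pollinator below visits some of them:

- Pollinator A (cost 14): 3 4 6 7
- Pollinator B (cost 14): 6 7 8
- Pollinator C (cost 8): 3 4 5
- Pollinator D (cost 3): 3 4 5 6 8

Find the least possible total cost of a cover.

B, D together cover every variety (B ∪ D = {3, 4, 5, 6, 7, 8}); total cost 14 + 3 = 17.
No covering selection has total cost below 17.

17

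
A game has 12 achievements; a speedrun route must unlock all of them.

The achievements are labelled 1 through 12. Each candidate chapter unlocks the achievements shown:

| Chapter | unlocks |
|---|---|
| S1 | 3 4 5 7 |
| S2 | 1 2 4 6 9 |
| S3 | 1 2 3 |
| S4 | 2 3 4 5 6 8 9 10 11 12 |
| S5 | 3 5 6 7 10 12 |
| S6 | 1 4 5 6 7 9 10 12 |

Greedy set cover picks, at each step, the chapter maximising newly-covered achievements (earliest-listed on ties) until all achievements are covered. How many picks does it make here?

2

Greedy: pick S4 (covers 10 new) → pick S6 (covers 2 new). Total picks: 2.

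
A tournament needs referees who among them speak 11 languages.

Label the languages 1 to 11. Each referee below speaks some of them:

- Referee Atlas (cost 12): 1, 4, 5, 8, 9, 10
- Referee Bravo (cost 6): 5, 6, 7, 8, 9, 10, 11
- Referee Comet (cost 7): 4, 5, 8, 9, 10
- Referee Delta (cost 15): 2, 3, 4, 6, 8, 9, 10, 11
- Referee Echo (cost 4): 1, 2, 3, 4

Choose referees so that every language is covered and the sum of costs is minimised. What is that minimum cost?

Bravo, Echo together cover every language (Bravo ∪ Echo = {1, 2, 3, 4, 5, 6, 7, 8, 9, 10, 11}); total cost 6 + 4 = 10.
No covering selection has total cost below 10.

10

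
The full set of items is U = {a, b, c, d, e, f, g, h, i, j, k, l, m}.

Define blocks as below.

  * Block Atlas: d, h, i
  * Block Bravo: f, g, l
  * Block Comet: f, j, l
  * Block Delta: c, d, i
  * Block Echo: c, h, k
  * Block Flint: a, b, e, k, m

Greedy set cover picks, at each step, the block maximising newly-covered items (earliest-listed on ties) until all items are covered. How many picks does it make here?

5

Greedy: pick Flint (covers 5 new) → pick Atlas (covers 3 new) → pick Bravo (covers 3 new) → pick Comet (covers 1 new) → pick Delta (covers 1 new). Total picks: 5.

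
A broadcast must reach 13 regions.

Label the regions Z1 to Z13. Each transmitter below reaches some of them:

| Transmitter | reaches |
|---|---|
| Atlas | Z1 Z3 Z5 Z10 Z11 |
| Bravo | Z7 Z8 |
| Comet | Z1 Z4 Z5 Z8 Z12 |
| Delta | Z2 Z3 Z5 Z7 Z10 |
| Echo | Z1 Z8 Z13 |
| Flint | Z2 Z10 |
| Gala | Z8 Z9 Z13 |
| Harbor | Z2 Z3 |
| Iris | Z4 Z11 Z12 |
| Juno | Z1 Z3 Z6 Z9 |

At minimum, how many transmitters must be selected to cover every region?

Take {Delta, Gala, Iris, Juno}. Their union is {Z1, Z2, Z3, Z4, Z5, Z6, Z7, Z8, Z9, Z10, Z11, Z12, Z13}, which is all 13 regions.
Only Juno contains Z6, so Juno is forced; the remaining 9 regions need at least 3 more transmitters (each remaining transmitter adds at most 4) — so at least 4 transmitters are needed, and 4 is optimal.

4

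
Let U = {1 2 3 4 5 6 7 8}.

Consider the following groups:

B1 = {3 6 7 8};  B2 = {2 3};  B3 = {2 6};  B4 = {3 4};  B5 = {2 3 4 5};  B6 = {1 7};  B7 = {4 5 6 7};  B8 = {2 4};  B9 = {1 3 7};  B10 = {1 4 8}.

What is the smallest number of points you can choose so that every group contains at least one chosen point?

3

Take H = {2, 4, 7}. Each listed group contains at least one of these, so H is a hitting set of size 3.
The groups B3, B4, B6 are pairwise disjoint, so any hitting set needs a separate point for each — at least 3. Hence 3 is optimal.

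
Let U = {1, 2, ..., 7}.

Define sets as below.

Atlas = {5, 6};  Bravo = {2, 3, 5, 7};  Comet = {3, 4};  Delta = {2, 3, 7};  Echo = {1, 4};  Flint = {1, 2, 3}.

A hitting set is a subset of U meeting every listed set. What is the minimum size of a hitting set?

The 3 items {2, 4, 5} hit every set.
The sets Atlas, Delta, Echo are pairwise disjoint, so any hitting set needs a separate item for each — at least 3. Hence 3 is optimal.

3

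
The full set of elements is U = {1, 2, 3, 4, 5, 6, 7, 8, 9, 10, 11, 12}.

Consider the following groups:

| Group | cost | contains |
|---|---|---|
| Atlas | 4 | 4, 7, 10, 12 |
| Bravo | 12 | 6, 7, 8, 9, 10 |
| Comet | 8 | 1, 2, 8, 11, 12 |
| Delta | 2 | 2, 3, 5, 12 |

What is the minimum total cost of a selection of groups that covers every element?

Atlas, Bravo, Comet, Delta together cover every element (Atlas ∪ Bravo ∪ Comet ∪ Delta = {1, 2, 3, 4, 5, 6, 7, 8, 9, 10, 11, 12}); total cost 4 + 12 + 8 + 2 = 26.
No covering selection has total cost below 26.

26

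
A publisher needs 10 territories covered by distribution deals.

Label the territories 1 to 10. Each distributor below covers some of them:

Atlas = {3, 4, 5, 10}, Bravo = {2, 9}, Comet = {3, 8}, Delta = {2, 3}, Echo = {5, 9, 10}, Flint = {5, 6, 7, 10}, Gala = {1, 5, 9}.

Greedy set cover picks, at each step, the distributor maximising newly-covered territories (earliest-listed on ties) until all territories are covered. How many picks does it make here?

5

Greedy: pick Atlas (covers 4 new) → pick Bravo (covers 2 new) → pick Flint (covers 2 new) → pick Comet (covers 1 new) → pick Gala (covers 1 new). Total picks: 5.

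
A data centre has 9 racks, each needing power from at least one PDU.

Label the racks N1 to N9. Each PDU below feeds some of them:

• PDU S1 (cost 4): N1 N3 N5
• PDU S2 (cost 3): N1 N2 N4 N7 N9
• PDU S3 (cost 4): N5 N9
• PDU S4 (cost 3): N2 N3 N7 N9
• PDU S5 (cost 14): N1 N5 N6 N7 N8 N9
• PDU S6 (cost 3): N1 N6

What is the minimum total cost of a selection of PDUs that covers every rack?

S2, S4, S5 together cover every rack (S2 ∪ S4 ∪ S5 = {N1, N2, N3, N4, N5, N6, N7, N8, N9}); total cost 3 + 3 + 14 = 20.
The greedy pick S2, S1, S6, S5 costs 24; no covering selection beats 20.

20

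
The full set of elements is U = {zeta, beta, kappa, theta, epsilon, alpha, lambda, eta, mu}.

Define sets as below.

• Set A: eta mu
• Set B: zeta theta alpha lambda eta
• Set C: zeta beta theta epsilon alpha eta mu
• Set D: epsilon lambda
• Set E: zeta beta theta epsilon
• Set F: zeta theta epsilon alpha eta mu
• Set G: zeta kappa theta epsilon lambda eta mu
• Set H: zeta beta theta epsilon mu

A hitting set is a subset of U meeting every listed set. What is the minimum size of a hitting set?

2

T = {epsilon, eta} meets every set (each contains at least one member of T), and |T| = 2.
The sets A, D are pairwise disjoint, so any hitting set needs a separate element for each — at least 2. Hence 2 is optimal.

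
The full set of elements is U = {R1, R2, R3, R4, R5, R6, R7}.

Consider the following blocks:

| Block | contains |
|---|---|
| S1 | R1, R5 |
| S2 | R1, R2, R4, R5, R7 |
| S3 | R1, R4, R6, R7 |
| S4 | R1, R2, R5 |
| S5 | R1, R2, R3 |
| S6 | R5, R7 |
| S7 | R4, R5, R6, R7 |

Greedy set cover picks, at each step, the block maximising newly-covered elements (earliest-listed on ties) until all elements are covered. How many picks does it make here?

Greedy: pick S2 (covers 5 new) → pick S3 (covers 1 new) → pick S5 (covers 1 new). Total picks: 3.
(The true minimum cover uses only 2 blocks, so greedy is not optimal here.)

3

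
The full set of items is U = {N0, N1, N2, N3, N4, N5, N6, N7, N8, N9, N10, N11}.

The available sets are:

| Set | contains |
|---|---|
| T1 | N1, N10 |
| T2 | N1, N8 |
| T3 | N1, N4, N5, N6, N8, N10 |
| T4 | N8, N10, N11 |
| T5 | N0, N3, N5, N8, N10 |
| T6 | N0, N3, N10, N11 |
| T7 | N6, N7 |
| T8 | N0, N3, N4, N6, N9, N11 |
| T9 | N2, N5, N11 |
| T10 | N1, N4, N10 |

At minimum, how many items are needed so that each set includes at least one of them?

4

Take H = {N1, N5, N7, N11}. Each listed set contains at least one of these, so H is a hitting set of size 4.
No choice of 3 items meets every set, so 4 is the minimum.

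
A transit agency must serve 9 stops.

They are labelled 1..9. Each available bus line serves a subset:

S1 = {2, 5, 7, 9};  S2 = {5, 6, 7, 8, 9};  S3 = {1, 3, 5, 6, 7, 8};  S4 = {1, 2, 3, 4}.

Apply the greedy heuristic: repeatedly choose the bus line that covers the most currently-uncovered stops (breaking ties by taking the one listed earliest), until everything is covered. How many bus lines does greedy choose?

Greedy: pick S3 (covers 6 new) → pick S1 (covers 2 new) → pick S4 (covers 1 new). Total picks: 3.
(The true minimum cover uses only 2 bus lines, so greedy is not optimal here.)

3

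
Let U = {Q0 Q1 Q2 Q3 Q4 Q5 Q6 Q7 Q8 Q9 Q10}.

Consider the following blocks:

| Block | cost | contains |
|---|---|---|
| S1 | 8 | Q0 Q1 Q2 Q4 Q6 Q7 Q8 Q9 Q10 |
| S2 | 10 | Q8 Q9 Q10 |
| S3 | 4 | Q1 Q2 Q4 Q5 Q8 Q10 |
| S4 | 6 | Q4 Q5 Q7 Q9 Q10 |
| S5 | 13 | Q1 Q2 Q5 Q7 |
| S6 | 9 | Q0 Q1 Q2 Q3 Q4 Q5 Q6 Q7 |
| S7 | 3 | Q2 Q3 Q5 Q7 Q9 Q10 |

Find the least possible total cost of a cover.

11

S1, S7 together cover every item (S1 ∪ S7 = {Q0, Q1, Q2, Q3, Q4, Q5, Q6, Q7, Q8, Q9, Q10}); total cost 8 + 3 = 11.
The greedy pick S7, S3, S1 costs 15; no covering selection beats 11.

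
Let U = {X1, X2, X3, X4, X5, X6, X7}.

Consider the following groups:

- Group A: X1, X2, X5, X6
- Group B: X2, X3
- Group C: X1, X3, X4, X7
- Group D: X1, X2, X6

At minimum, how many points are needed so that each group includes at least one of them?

H = {X2, X7} meets every group (each contains at least one member of H), and |H| = 2.
No single point lies in every group, so at least 2 are needed and 2 is optimal.

2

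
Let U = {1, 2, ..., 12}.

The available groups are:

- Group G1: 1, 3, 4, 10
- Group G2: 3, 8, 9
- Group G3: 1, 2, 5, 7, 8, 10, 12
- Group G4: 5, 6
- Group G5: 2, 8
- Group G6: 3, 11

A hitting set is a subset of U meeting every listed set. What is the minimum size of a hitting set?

H = {3, 6, 8} meets every group (each contains at least one member of H), and |H| = 3.
The groups G1, G4, G5 are pairwise disjoint, so any hitting set needs a separate point for each — at least 3. Hence 3 is optimal.

3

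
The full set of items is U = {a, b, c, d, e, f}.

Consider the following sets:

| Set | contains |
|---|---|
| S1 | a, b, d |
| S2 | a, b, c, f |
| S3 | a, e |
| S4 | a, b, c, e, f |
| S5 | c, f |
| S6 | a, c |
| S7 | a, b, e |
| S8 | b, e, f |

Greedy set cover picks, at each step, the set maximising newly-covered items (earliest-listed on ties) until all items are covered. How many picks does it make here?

Greedy: pick S4 (covers 5 new) → pick S1 (covers 1 new). Total picks: 2.

2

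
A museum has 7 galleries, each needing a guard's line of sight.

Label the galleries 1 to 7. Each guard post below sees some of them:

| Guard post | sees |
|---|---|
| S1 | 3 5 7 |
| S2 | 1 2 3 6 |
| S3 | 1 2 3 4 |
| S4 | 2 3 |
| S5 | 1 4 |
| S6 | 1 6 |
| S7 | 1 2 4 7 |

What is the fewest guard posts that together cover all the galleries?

S1 and S3 and S6 together: S1 ∪ S3 ∪ S6 = {1, 2, 3, 4, 5, 6, 7} — every gallery is covered.
Only S1 contains 5, so S1 is forced; the remaining 4 galleries need at least 2 more guard posts (each remaining guard post adds at most 3) — so at least 3 guard posts are needed, and 3 is optimal.

3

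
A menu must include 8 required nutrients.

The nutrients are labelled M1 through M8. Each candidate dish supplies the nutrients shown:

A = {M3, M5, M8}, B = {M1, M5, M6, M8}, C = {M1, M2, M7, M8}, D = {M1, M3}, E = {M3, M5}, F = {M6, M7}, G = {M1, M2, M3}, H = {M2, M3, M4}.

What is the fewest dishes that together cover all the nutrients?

3

Take {B, C, H}. Their union is {M1, M2, M3, M4, M5, M6, M7, M8}, which is all 8 nutrients.
Only H contains M4, so H is forced; the remaining 5 nutrients need at least 2 more dishes (each remaining dish adds at most 4) — so at least 3 dishes are needed, and 3 is optimal.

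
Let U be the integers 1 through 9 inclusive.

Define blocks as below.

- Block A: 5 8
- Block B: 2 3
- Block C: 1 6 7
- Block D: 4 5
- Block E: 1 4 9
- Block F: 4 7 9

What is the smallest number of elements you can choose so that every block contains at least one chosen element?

The 4 elements {2, 5, 6, 9} hit every block.
No choice of 3 elements meets every block, so 4 is the minimum.

4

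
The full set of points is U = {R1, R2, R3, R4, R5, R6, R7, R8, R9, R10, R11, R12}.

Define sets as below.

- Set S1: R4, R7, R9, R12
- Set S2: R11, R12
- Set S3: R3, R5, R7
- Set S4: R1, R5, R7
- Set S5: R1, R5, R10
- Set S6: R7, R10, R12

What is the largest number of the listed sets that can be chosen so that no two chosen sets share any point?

S2, S5 are pairwise disjoint (S2={R11,R12}; S5={R1,R5,R10}).
Every remaining set overlaps one of these, and no 3 of the listed sets are pairwise disjoint, so 2 is the maximum.

2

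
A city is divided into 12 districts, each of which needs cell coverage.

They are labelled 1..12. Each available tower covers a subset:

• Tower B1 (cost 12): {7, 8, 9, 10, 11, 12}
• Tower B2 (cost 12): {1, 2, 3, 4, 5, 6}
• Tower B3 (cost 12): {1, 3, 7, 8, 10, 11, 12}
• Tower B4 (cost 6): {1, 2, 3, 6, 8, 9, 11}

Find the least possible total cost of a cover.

B1, B2 together cover every district (B1 ∪ B2 = {1, 2, 3, 4, 5, 6, 7, 8, 9, 10, 11, 12}); total cost 12 + 12 = 24.
The greedy pick B4, B1, B2 costs 30; no covering selection beats 24.

24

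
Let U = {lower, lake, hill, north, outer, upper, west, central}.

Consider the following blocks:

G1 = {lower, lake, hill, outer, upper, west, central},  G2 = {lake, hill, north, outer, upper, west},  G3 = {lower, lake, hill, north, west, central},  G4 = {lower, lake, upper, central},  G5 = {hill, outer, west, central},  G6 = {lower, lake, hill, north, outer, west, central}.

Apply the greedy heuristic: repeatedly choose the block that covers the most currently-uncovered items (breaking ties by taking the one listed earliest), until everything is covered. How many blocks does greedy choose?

Greedy: pick G1 (covers 7 new) → pick G2 (covers 1 new). Total picks: 2.

2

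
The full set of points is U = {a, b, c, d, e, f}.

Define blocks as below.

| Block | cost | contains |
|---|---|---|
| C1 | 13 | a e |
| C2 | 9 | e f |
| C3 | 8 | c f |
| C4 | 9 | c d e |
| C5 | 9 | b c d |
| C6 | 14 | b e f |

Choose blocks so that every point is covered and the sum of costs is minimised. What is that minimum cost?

C1, C3, C5 together cover every point (C1 ∪ C3 ∪ C5 = {a, b, c, d, e, f}); total cost 13 + 8 + 9 = 30.
The greedy pick C4, C6, C1 costs 36; no covering selection beats 30.

30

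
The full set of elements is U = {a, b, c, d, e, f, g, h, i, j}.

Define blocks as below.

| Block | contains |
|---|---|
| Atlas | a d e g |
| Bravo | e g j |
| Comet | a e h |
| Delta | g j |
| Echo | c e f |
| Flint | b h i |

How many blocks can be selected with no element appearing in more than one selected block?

Delta, Echo, Flint are pairwise disjoint (Delta={g,j}; Echo={c,e,f}; Flint={b,h,i}).
Every remaining block overlaps one of these, and no 4 of the listed blocks are pairwise disjoint, so 3 is the maximum.

3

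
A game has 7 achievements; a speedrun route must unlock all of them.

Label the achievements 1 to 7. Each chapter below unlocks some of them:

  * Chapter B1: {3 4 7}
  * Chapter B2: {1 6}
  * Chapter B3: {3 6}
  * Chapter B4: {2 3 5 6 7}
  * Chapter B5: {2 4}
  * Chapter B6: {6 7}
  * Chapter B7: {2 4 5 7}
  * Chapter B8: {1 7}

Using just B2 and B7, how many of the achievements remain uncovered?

Union of B2, B7 = {1, 2, 4, 5, 6, 7}.
Not covered: 3 — 1 achievement.

1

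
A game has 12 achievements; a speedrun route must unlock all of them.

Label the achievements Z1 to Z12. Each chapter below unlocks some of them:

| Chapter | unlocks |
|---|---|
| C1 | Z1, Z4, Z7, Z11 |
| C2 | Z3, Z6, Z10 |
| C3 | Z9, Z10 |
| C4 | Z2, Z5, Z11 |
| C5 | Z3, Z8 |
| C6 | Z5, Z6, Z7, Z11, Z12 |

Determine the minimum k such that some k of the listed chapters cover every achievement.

C1 and C3 and C4 and C5 and C6 together: C1 ∪ C3 ∪ C4 ∪ C5 ∪ C6 = {Z1, Z2, Z3, Z4, Z5, Z6, Z7, Z8, Z9, Z10, Z11, Z12} — every achievement is covered.
Only C6 contains Z12, so C6 is forced; the remaining 7 achievements need at least 4 more chapters (each remaining chapter adds at most 2) — so at least 5 chapters are needed, and 5 is optimal.

5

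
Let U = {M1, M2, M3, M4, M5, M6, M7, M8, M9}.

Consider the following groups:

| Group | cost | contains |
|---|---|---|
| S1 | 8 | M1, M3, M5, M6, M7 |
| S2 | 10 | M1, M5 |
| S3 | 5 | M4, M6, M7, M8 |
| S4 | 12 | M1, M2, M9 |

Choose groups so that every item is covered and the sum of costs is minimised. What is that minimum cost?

S1, S3, S4 together cover every item (S1 ∪ S3 ∪ S4 = {M1, M2, M3, M4, M5, M6, M7, M8, M9}); total cost 8 + 5 + 12 = 25.
No covering selection has total cost below 25.

25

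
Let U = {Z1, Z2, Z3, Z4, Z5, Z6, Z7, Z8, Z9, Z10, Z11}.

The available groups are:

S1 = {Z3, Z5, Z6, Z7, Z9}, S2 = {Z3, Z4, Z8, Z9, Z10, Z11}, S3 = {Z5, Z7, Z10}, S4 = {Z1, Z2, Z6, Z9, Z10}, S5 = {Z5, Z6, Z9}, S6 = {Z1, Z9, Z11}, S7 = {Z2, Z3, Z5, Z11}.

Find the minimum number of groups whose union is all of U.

S2, S3, and S4 cover everything between them: the union {Z1, Z2, Z3, Z4, Z5, Z6, Z7, Z8, Z9, Z10, Z11} is all of U.
Only S2 contains Z4, so S2 is forced; the remaining 5 elements need at least 2 more groups (each remaining group adds at most 3) — so at least 3 groups are needed, and 3 is optimal.

3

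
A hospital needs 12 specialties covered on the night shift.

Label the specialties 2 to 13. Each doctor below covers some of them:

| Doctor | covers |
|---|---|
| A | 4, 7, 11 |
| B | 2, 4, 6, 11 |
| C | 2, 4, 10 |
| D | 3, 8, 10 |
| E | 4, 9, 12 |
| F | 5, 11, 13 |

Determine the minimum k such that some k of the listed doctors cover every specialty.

5

Take {A, B, D, E, F}. Their union is {2, 3, 4, 5, 6, 7, 8, 9, 10, 11, 12, 13}, which is all 12 specialties.
No 4 of the 6 doctors cover everything (all 15 combinations miss at least one specialty), so 5 is optimal.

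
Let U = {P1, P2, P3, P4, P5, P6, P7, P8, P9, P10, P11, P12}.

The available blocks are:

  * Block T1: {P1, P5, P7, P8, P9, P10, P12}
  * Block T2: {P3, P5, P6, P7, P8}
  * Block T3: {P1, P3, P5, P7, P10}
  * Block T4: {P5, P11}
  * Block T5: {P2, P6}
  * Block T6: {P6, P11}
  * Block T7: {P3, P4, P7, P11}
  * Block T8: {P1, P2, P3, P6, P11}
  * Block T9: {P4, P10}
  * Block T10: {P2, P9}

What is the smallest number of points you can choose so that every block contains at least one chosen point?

Take H = {P2, P5, P10, P11}. Each listed block contains at least one of these, so H is a hitting set of size 4.
No choice of 3 points meets every block, so 4 is the minimum.

4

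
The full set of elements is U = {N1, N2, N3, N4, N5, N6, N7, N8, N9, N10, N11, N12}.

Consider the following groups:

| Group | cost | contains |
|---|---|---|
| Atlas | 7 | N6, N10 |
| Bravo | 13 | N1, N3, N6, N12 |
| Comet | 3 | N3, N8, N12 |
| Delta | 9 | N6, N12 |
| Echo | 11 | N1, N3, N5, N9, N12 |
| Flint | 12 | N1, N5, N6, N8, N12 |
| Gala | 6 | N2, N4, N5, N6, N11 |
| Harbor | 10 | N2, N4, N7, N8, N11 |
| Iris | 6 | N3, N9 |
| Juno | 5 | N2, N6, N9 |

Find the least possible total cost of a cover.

28

Atlas, Echo, Harbor together cover every element (Atlas ∪ Echo ∪ Harbor = {N1, N2, N3, N4, N5, N6, N7, N8, N9, N10, N11, N12}); total cost 7 + 11 + 10 = 28.
The greedy pick Comet, Gala, Juno, Atlas, Harbor, Echo costs 42; no covering selection beats 28.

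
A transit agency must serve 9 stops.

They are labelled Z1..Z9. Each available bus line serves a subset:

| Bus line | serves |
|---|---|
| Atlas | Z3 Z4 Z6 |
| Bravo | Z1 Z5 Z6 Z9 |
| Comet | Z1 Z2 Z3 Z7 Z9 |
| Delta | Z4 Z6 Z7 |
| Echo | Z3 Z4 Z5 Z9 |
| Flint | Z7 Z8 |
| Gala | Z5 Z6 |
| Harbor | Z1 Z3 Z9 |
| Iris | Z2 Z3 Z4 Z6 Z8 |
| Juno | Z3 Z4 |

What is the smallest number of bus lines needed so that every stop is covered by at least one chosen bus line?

3

Take {Comet, Echo, Iris}. Their union is {Z1, Z2, Z3, Z4, Z5, Z6, Z7, Z8, Z9}, which is all 9 stops.
No 2 of the 10 bus lines cover everything (all 45 combinations miss at least one stop), so 3 is optimal.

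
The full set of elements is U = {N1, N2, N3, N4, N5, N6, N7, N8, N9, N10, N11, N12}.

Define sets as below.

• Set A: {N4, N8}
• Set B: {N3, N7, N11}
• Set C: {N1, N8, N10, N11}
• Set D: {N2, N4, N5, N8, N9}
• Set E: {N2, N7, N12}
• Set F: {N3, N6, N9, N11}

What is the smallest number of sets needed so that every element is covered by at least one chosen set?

4

C and D and E and F together: C ∪ D ∪ E ∪ F = {N1, N2, N3, N4, N5, N6, N7, N8, N9, N10, N11, N12} — every element is covered.
Only D contains N5, so D is forced; the remaining 7 elements need at least 3 more sets (each remaining set adds at most 3) — so at least 4 sets are needed, and 4 is optimal.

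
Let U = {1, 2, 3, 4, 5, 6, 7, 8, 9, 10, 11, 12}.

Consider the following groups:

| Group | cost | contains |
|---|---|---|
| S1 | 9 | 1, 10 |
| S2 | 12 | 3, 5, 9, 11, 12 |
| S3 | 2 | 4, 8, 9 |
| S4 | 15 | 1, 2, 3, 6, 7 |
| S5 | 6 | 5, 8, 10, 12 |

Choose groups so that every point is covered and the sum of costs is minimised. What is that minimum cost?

S2, S3, S4, S5 together cover every point (S2 ∪ S3 ∪ S4 ∪ S5 = {1, 2, 3, 4, 5, 6, 7, 8, 9, 10, 11, 12}); total cost 12 + 2 + 15 + 6 = 35.
No covering selection has total cost below 35.

35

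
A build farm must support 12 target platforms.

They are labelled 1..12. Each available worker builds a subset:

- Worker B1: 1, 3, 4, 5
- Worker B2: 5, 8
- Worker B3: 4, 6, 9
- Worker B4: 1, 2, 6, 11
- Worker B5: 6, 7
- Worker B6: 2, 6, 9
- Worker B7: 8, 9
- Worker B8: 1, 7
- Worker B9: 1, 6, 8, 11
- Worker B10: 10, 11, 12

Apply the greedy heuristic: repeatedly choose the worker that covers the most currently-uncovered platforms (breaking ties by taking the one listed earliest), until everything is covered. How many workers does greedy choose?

Greedy: pick B1 (covers 4 new) → pick B4 (covers 3 new) → pick B7 (covers 2 new) → pick B10 (covers 2 new) → pick B5 (covers 1 new). Total picks: 5.

5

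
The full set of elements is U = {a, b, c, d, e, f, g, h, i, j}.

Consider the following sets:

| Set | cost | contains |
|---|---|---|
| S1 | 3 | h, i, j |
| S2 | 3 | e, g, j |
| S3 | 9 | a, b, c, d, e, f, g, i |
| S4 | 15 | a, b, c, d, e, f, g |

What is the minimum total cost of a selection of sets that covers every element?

S1, S3 together cover every element (S1 ∪ S3 = {a, b, c, d, e, f, g, h, i, j}); total cost 3 + 9 = 12.
No covering selection has total cost below 12.

12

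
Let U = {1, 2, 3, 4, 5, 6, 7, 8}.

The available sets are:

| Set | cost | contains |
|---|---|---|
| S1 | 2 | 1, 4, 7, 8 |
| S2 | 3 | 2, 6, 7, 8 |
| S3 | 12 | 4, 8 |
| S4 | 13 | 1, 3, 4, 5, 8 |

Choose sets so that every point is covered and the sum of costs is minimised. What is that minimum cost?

16

S2, S4 together cover every point (S2 ∪ S4 = {1, 2, 3, 4, 5, 6, 7, 8}); total cost 3 + 13 = 16.
The greedy pick S1, S2, S4 costs 18; no covering selection beats 16.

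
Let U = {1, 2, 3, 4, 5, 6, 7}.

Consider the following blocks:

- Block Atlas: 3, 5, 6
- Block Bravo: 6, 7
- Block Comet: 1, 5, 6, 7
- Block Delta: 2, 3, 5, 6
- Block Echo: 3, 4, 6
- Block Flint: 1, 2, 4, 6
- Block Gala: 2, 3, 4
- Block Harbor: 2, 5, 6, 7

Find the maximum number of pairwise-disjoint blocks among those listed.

Bravo, Gala are pairwise disjoint (Bravo={6,7}; Gala={2,3,4}).
Every remaining block overlaps one of these, and no 3 of the listed blocks are pairwise disjoint, so 2 is the maximum.

2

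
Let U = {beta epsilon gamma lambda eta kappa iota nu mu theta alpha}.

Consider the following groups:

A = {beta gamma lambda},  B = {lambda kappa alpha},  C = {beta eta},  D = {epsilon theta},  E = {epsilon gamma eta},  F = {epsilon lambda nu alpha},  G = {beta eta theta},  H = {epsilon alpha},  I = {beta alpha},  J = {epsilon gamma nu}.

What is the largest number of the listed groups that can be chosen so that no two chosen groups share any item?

B, G, J are pairwise disjoint (B={lambda,kappa,alpha}; G={beta,eta,theta}; J={epsilon,gamma,nu}).
Every remaining group overlaps one of these, and no 4 of the listed groups are pairwise disjoint, so 3 is the maximum.

3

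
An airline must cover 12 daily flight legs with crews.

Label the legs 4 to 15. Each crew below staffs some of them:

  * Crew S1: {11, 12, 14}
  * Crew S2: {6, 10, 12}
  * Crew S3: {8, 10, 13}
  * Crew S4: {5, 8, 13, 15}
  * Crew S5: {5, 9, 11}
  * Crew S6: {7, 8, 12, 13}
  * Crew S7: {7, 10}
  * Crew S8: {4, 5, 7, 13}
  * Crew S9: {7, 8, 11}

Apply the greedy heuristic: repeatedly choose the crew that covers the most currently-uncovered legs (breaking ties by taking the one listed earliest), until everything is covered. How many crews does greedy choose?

5

Greedy: pick S4 (covers 4 new) → pick S1 (covers 3 new) → pick S2 (covers 2 new) → pick S8 (covers 2 new) → pick S5 (covers 1 new). Total picks: 5.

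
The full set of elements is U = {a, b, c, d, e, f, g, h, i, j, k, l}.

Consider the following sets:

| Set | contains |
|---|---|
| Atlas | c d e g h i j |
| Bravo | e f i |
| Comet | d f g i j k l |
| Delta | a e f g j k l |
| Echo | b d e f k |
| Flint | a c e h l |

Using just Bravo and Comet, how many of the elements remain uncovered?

4

Union of Bravo, Comet = {d, e, f, g, i, j, k, l}.
Not covered: a, b, c, h — 4 elements.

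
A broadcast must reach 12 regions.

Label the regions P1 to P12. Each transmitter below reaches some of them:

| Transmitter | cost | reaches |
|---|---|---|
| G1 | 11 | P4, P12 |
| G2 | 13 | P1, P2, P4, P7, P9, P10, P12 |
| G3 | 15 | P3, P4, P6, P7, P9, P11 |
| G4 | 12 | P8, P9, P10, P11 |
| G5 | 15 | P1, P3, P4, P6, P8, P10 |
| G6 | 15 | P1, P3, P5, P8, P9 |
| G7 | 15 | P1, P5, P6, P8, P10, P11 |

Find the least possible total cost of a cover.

43

G2, G3, G6 together cover every region (G2 ∪ G3 ∪ G6 = {P1, P2, P3, P4, P5, P6, P7, P8, P9, P10, P11, P12}); total cost 13 + 15 + 15 = 43.
No covering selection has total cost below 43.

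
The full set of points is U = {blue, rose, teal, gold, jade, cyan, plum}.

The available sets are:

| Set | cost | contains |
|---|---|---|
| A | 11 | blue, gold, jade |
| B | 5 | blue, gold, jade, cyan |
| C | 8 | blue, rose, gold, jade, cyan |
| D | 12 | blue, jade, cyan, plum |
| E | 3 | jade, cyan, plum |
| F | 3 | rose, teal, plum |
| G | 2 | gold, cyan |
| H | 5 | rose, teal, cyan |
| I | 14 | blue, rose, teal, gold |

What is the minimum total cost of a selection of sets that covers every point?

8

B, F together cover every point (B ∪ F = {blue, rose, teal, gold, jade, cyan, plum}); total cost 5 + 3 = 8.
The greedy pick E, F, G, B costs 13; no covering selection beats 8.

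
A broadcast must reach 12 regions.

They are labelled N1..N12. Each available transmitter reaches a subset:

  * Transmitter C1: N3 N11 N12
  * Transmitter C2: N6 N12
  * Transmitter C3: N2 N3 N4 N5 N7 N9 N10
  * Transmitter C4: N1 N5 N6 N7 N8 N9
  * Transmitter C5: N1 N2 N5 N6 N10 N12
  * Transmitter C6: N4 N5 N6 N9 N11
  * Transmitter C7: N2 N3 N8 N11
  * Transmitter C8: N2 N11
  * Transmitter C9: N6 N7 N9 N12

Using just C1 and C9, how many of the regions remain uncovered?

Union of C1, C9 = {N3, N6, N7, N9, N11, N12}.
Not covered: N1, N2, N4, N5, N8, N10 — 6 regions.

6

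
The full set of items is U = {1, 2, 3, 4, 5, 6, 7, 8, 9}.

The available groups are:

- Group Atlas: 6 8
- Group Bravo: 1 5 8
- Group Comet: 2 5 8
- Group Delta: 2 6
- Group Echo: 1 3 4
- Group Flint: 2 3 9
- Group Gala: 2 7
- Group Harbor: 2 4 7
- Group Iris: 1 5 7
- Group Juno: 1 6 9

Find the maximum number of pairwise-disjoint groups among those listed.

Atlas, Echo, Gala are pairwise disjoint (Atlas={6,8}; Echo={1,3,4}; Gala={2,7}).
Every remaining group overlaps one of these, and no 4 of the listed groups are pairwise disjoint, so 3 is the maximum.

3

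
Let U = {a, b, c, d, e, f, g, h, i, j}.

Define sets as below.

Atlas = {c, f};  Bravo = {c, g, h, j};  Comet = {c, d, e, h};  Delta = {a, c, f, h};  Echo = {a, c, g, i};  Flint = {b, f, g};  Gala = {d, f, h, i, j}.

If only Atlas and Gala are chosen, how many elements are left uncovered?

Union of Atlas, Gala = {c, d, f, h, i, j}.
Not covered: a, b, e, g — 4 elements.

4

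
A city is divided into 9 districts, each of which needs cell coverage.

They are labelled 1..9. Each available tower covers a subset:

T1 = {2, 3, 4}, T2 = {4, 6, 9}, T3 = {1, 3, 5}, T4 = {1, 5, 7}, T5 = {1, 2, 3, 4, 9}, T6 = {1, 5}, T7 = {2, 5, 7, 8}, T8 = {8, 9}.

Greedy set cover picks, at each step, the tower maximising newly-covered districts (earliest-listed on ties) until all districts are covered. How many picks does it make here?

Greedy: pick T5 (covers 5 new) → pick T7 (covers 3 new) → pick T2 (covers 1 new). Total picks: 3.

3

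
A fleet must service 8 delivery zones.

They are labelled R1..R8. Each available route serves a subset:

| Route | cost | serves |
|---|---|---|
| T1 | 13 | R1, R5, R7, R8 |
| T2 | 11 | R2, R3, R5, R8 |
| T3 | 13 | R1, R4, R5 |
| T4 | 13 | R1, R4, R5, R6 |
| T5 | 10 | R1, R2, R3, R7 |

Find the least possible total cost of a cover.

T2, T4, T5 together cover every zone (T2 ∪ T4 ∪ T5 = {R1, R2, R3, R4, R5, R6, R7, R8}); total cost 11 + 13 + 10 = 34.
No covering selection has total cost below 34.

34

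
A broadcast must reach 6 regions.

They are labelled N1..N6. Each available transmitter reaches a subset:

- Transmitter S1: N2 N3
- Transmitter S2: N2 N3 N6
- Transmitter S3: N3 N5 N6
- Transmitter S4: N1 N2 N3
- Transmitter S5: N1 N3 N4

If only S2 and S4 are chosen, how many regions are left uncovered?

2

Union of S2, S4 = {N1, N2, N3, N6}.
Not covered: N4, N5 — 2 regions.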